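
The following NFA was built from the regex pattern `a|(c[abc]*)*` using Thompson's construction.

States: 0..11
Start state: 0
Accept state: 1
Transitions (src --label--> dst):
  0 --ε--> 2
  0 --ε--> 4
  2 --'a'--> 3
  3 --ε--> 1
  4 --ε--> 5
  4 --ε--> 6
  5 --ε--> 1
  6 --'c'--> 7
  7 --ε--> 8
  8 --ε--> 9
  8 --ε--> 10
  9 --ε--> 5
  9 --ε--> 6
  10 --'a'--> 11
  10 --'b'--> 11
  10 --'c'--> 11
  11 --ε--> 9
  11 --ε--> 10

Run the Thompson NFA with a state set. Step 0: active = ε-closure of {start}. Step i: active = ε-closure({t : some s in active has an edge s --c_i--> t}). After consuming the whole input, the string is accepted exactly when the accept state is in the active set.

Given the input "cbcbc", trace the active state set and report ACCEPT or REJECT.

Answer: ACCEPT

Steps:
S₀ = ε-closure({0}) = {0,1,2,4,5,6}
'c' @ 1: {1,5,6,7,8,9,10}  ✓accept
'b' @ 2: {1,5,6,9,10,11}  ✓accept
'c' @ 3: {1,5,6,7,8,9,10,11}  ✓accept
'b' @ 4: {1,5,6,9,10,11}  ✓accept
'c' @ 5: {1,5,6,7,8,9,10,11}  ✓accept
after full input: {1,5,6,7,8,9,10,11}  (accept=1 in)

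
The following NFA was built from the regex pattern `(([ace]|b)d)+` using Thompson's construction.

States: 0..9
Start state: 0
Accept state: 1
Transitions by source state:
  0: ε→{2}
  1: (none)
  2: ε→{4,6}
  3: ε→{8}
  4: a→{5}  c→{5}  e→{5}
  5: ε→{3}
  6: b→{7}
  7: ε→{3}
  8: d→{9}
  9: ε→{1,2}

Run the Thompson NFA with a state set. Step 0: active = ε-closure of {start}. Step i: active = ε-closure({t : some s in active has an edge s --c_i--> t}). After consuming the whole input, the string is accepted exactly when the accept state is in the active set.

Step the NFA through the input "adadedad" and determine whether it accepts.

Answer: ACCEPT

Steps:
S₀ = ε-closure({0}) = {0,2,4,6}
'a' @ 1: {3,5,8}
'd' @ 2: {1,2,4,6,9}  ✓accept
'a' @ 3: {3,5,8}
'd' @ 4: {1,2,4,6,9}  ✓accept
'e' @ 5: {3,5,8}
'd' @ 6: {1,2,4,6,9}  ✓accept
'a' @ 7: {3,5,8}
'd' @ 8: {1,2,4,6,9}  ✓accept
end set {1,2,4,6,9} — state 1 in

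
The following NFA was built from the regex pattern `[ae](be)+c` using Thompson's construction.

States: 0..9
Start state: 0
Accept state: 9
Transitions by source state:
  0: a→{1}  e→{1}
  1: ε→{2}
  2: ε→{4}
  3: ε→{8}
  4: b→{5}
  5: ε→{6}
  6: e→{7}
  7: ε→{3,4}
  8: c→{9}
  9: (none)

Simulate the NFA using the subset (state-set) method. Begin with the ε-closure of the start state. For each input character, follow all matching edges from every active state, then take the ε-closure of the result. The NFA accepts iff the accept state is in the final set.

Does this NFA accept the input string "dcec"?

start: ε-closure({0}) = {0}
'd' @ 1: {}  — dead — no transitions
rest 'cec' ignored (set empty)
after full input: {}  (accept=9 not in)

Answer: REJECT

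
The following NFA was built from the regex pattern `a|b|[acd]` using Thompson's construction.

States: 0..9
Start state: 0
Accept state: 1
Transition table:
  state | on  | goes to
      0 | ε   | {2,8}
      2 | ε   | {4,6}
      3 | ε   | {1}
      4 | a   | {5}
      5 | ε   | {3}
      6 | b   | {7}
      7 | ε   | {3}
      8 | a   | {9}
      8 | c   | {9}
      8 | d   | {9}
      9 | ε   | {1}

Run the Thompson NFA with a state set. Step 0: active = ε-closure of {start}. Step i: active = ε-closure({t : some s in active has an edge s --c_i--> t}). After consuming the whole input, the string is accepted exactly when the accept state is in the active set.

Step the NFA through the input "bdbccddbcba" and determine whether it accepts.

initial (ε-close {0}): {0,2,4,6,8}
'b' @ 1: {1,3,7}  [accepting]
'd' @ 2: {}  — no active states
rest 'bccddbcba' ignored (set empty)
final: {}; accept 1 not in set

Answer: REJECT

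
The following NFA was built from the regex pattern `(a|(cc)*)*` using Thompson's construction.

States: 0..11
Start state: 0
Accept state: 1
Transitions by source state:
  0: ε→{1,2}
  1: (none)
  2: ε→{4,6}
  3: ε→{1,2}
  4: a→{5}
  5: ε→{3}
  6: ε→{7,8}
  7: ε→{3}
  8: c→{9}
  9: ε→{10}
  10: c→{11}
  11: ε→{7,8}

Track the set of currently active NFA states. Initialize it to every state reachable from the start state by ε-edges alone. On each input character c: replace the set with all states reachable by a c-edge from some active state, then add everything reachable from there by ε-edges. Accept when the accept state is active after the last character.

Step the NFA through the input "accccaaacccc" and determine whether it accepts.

Answer: ACCEPT

Derivation:
initial (ε-close {0}): {0,1,2,3,4,6,7,8}
'a' @ 1: {1,2,3,4,5,6,7,8}  ✓accept
'c' @ 2: {9,10}
'c' @ 3: {1,2,3,4,6,7,8,11}  ✓accept
'c' @ 4: {9,10}
'c' @ 5: {1,2,3,4,6,7,8,11}  ✓accept
'a' @ 6: {1,2,3,4,5,6,7,8}  ✓accept
'a' @ 7: {1,2,3,4,5,6,7,8}  ✓accept
'a' @ 8: {1,2,3,4,5,6,7,8}  ✓accept
'c' @ 9: {9,10}
'c' @ 10: {1,2,3,4,6,7,8,11}  ✓accept
'c' @ 11: {9,10}
'c' @ 12: {1,2,3,4,6,7,8,11}  ✓accept
after full input: {1,2,3,4,6,7,8,11}  (accept=1 in)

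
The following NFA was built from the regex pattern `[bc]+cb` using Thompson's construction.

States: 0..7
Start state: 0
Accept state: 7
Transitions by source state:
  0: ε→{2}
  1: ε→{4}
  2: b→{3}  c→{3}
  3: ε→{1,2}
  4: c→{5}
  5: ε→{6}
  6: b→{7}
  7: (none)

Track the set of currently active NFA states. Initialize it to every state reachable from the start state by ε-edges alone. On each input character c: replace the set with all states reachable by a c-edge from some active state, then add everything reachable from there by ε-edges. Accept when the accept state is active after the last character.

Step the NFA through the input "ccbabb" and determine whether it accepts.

Answer: REJECT

Trace:
start: ε-closure({0}) = {0,2}
'c' @ 1: {1,2,3,4}
'c' @ 2: {1,2,3,4,5,6}
'b' @ 3: {1,2,3,4,7}  (accept∈set)
'a' @ 4: {}  — dead — no transitions
rest 'bb' ignored (set empty)
final: {}; accept 7 not in set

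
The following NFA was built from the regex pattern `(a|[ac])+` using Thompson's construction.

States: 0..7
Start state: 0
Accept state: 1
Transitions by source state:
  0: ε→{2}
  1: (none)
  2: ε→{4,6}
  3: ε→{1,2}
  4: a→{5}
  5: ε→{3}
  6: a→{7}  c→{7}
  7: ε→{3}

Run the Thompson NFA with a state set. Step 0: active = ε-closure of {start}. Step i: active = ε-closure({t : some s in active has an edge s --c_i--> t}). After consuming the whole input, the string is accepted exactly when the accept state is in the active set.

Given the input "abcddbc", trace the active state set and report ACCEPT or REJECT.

Answer: REJECT

Trace:
initial (ε-close {0}): {0,2,4,6}
'a' @ 1: {1,2,3,4,5,6,7}  ✓accept
'b' @ 2: {}  — dead — no transitions
rest 'cddbc' ignored (set empty)
after full input: {}  (accept=1 not in)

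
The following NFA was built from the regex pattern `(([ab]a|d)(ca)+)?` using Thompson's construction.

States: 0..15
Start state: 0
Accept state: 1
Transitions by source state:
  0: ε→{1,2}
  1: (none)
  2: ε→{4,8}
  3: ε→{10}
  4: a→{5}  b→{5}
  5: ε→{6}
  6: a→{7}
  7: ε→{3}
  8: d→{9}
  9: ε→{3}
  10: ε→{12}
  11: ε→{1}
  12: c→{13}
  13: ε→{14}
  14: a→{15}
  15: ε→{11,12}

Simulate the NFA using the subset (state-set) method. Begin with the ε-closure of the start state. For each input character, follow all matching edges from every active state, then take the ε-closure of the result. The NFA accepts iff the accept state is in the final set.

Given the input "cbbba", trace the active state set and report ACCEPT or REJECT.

S₀ = ε-closure({0}) = {0,1,2,4,8}
'c' @ 1: {}  — no active states
rest 'bbba' ignored (set empty)
end set {} — state 1 not in

Answer: REJECT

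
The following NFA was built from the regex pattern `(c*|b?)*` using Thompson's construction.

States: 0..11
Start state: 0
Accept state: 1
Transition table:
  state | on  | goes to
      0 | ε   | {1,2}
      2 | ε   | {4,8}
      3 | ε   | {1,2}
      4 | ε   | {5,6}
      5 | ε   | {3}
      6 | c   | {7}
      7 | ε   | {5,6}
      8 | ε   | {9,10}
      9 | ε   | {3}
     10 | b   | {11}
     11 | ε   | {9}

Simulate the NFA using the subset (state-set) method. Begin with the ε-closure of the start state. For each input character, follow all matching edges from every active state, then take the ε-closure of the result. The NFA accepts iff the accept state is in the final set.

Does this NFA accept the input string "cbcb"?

start: ε-closure({0}) = {0,1,2,3,4,5,6,8,9,10}
'c' @ 1: {1,2,3,4,5,6,7,8,9,10}  ✓accept
'b' @ 2: {1,2,3,4,5,6,8,9,10,11}  ✓accept
'c' @ 3: {1,2,3,4,5,6,7,8,9,10}  ✓accept
'b' @ 4: {1,2,3,4,5,6,8,9,10,11}  ✓accept
after full input: {1,2,3,4,5,6,8,9,10,11}  (accept=1 in)

Answer: ACCEPT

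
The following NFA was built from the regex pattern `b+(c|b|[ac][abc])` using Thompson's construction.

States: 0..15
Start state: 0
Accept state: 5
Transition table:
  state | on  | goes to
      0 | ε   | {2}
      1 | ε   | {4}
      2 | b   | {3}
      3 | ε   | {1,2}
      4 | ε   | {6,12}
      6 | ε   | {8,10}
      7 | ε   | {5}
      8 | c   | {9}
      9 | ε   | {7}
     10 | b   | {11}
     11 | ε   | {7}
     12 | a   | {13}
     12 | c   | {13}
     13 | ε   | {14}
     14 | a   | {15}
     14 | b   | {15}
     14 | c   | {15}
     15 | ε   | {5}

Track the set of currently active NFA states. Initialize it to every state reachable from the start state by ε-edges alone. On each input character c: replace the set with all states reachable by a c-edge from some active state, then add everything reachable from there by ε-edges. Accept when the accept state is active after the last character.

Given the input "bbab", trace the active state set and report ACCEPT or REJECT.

initial (ε-close {0}): {0,2}
'b' @ 1: {1,2,3,4,6,8,10,12}
'b' @ 2: {1,2,3,4,5,6,7,8,10,11,12}  ✓accept
'a' @ 3: {13,14}
'b' @ 4: {5,15}  ✓accept
end set {5,15} — state 5 in

Answer: ACCEPT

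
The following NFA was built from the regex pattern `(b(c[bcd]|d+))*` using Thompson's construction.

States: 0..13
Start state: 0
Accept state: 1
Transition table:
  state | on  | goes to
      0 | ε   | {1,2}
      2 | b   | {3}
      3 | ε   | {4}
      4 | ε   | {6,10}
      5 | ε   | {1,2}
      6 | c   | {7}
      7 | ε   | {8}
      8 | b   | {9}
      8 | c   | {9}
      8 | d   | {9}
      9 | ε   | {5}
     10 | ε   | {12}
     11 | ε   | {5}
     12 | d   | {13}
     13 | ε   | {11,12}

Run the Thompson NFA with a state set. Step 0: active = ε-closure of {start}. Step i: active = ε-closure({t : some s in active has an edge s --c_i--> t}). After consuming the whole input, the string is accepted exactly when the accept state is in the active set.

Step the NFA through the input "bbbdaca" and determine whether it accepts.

Answer: REJECT

Steps:
S₀ = ε-closure({0}) = {0,1,2}
'b' @ 1: {3,4,6,10,12}
'b' @ 2: {}  — state set empty
rest 'bdaca' ignored (set empty)
end set {} — state 1 not in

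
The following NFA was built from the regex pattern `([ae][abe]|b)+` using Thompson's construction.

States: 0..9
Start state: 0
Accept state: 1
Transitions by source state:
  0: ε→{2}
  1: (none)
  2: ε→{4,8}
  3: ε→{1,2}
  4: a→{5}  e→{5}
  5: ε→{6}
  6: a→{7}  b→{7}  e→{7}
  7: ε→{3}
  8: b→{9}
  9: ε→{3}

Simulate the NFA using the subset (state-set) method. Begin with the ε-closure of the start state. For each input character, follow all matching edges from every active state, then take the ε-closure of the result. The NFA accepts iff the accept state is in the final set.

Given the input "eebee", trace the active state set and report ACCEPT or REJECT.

Answer: ACCEPT

Trace:
start: ε-closure({0}) = {0,2,4,8}
'e' @ 1: {5,6}
'e' @ 2: {1,2,3,4,7,8}  ✓accept
'b' @ 3: {1,2,3,4,8,9}  ✓accept
'e' @ 4: {5,6}
'e' @ 5: {1,2,3,4,7,8}  ✓accept
final: {1,2,3,4,7,8}; accept 1 in set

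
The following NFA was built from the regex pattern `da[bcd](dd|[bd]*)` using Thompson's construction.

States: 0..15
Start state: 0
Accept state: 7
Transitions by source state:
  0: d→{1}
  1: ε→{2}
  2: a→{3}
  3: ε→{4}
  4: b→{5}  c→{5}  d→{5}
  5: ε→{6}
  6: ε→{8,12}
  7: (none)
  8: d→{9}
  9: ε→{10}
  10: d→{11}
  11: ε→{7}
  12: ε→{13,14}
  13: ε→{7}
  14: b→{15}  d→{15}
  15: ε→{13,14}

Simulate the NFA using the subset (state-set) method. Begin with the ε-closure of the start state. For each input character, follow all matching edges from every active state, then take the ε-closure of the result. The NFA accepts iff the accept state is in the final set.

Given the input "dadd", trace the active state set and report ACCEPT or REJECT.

Answer: ACCEPT

Trace:
initial (ε-close {0}): {0}
'd' @ 1: {1,2}
'a' @ 2: {3,4}
'd' @ 3: {5,6,7,8,12,13,14}  ✓accept
'd' @ 4: {7,9,10,13,14,15}  ✓accept
end set {7,9,10,13,14,15} — state 7 in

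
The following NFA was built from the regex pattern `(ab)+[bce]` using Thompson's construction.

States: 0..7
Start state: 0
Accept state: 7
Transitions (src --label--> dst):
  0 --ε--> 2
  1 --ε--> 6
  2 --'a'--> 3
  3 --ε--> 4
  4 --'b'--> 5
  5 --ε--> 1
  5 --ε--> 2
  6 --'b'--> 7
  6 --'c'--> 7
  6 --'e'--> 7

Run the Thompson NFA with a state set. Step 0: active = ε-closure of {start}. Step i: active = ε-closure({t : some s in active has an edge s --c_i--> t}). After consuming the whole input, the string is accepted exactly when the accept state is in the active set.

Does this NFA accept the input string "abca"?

start: ε-closure({0}) = {0,2}
'a' @ 1: {3,4}
'b' @ 2: {1,2,5,6}
'c' @ 3: {7}  (accept∈set)
'a' @ 4: {}  — dead — no transitions
final: {}; accept 7 not in set

Answer: REJECT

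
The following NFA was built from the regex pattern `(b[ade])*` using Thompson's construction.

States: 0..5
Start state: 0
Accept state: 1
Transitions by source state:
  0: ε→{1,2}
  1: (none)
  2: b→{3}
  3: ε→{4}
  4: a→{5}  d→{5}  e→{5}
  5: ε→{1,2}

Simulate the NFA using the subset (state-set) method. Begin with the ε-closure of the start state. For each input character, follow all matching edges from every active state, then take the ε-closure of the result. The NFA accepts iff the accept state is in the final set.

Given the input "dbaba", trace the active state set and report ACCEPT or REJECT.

S₀ = ε-closure({0}) = {0,1,2}
'd' @ 1: {}  — no active states
rest 'baba' ignored (set empty)
after full input: {}  (accept=1 not in)

Answer: REJECT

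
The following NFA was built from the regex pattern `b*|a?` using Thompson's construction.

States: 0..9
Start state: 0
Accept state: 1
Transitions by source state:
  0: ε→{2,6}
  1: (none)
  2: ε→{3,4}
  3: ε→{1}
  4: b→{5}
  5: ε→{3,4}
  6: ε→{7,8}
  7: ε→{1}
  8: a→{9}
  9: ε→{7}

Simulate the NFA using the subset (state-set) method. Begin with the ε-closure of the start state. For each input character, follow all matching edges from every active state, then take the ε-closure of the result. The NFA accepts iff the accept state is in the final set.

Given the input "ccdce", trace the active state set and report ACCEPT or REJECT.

Answer: REJECT

Steps:
start: ε-closure({0}) = {0,1,2,3,4,6,7,8}
'c' @ 1: {}  — dead — no transitions
rest 'cdce' ignored (set empty)
after full input: {}  (accept=1 not in)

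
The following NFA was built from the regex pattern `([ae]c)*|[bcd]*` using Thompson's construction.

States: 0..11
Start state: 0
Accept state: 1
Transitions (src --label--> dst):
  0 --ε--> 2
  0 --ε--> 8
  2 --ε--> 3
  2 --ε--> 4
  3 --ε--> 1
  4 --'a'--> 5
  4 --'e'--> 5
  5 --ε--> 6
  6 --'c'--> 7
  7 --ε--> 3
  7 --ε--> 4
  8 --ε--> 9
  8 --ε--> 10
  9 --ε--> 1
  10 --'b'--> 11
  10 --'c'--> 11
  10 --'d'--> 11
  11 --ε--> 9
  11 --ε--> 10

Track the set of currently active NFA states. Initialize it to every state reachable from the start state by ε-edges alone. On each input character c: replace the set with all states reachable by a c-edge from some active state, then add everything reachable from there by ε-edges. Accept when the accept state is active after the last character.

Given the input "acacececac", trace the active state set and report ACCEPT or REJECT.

Answer: ACCEPT

Trace:
initial (ε-close {0}): {0,1,2,3,4,8,9,10}
'a' @ 1: {5,6}
'c' @ 2: {1,3,4,7}  ✓accept
'a' @ 3: {5,6}
'c' @ 4: {1,3,4,7}  ✓accept
'e' @ 5: {5,6}
'c' @ 6: {1,3,4,7}  ✓accept
'e' @ 7: {5,6}
'c' @ 8: {1,3,4,7}  ✓accept
'a' @ 9: {5,6}
'c' @ 10: {1,3,4,7}  ✓accept
end set {1,3,4,7} — state 1 in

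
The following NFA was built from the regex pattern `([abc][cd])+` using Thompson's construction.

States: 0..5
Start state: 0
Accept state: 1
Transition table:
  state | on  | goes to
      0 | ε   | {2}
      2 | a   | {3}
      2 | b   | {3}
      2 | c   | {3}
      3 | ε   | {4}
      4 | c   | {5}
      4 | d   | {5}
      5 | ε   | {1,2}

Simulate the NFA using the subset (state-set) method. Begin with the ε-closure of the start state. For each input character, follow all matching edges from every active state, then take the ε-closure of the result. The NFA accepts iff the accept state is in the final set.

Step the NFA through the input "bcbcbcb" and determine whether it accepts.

initial (ε-close {0}): {0,2}
'b' @ 1: {3,4}
'c' @ 2: {1,2,5}  (accept∈set)
'b' @ 3: {3,4}
'c' @ 4: {1,2,5}  (accept∈set)
'b' @ 5: {3,4}
'c' @ 6: {1,2,5}  (accept∈set)
'b' @ 7: {3,4}
end set {3,4} — state 1 not in

Answer: REJECT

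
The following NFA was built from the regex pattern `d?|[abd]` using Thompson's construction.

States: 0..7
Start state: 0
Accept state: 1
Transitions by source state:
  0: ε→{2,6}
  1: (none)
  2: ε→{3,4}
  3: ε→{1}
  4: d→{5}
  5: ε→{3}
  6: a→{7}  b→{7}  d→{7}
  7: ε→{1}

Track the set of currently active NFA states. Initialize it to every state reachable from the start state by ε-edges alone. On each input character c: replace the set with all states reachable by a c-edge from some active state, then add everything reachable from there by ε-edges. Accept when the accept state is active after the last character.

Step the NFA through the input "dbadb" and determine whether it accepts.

initial (ε-close {0}): {0,1,2,3,4,6}
'd' @ 1: {1,3,5,7}  [accepting]
'b' @ 2: {}  — no active states
rest 'adb' ignored (set empty)
after full input: {}  (accept=1 not in)

Answer: REJECT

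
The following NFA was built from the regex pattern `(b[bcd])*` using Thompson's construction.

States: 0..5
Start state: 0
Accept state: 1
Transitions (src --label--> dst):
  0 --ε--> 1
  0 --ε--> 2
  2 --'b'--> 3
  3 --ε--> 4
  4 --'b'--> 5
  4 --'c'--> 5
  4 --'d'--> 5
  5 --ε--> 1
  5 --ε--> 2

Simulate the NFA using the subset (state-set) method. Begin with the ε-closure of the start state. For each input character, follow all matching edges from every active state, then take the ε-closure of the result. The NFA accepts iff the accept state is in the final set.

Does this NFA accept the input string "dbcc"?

Answer: REJECT

Derivation:
S₀ = ε-closure({0}) = {0,1,2}
'd' @ 1: {}  — state set empty
rest 'bcc' ignored (set empty)
final: {}; accept 1 not in set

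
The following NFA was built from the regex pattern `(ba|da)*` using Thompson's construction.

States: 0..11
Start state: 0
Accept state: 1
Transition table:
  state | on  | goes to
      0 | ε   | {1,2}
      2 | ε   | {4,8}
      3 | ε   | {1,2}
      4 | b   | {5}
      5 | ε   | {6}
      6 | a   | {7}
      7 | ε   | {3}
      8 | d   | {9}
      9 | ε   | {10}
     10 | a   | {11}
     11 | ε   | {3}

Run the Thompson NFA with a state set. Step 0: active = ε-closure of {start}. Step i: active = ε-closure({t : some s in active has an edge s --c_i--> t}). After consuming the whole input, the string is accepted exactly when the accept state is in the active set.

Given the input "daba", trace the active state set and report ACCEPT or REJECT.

Answer: ACCEPT

Derivation:
S₀ = ε-closure({0}) = {0,1,2,4,8}
'd' @ 1: {9,10}
'a' @ 2: {1,2,3,4,8,11}  [accepting]
'b' @ 3: {5,6}
'a' @ 4: {1,2,3,4,7,8}  [accepting]
after full input: {1,2,3,4,7,8}  (accept=1 in)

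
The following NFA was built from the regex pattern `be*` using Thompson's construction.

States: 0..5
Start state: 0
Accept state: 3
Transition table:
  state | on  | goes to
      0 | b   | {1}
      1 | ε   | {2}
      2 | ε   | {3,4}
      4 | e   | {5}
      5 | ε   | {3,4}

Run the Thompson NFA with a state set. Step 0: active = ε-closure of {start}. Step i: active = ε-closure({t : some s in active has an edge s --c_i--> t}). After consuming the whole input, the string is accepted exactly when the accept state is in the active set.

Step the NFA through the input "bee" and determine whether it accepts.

initial (ε-close {0}): {0}
'b' @ 1: {1,2,3,4}  ✓accept
'e' @ 2: {3,4,5}  ✓accept
'e' @ 3: {3,4,5}  ✓accept
final: {3,4,5}; accept 3 in set

Answer: ACCEPT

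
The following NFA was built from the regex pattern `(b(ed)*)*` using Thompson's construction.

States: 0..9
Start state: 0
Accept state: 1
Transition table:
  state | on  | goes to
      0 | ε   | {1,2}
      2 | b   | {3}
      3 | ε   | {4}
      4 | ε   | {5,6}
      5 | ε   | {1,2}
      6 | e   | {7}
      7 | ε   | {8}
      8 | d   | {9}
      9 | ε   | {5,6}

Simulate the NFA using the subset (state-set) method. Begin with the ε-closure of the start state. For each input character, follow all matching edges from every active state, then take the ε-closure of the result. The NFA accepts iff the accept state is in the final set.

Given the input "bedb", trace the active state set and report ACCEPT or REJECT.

Answer: ACCEPT

Trace:
S₀ = ε-closure({0}) = {0,1,2}
'b' @ 1: {1,2,3,4,5,6}  [accepting]
'e' @ 2: {7,8}
'd' @ 3: {1,2,5,6,9}  [accepting]
'b' @ 4: {1,2,3,4,5,6}  [accepting]
end set {1,2,3,4,5,6} — state 1 in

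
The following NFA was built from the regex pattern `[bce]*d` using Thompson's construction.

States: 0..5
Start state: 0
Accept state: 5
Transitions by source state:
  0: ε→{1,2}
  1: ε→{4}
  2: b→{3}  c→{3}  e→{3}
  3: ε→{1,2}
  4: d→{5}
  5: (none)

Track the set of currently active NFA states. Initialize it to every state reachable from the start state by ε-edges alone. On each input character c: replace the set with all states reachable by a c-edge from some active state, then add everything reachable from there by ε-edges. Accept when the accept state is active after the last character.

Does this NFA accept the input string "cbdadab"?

S₀ = ε-closure({0}) = {0,1,2,4}
'c' @ 1: {1,2,3,4}
'b' @ 2: {1,2,3,4}
'd' @ 3: {5}  (accept∈set)
'a' @ 4: {}  — state set empty
rest 'dab' ignored (set empty)
after full input: {}  (accept=5 not in)

Answer: REJECT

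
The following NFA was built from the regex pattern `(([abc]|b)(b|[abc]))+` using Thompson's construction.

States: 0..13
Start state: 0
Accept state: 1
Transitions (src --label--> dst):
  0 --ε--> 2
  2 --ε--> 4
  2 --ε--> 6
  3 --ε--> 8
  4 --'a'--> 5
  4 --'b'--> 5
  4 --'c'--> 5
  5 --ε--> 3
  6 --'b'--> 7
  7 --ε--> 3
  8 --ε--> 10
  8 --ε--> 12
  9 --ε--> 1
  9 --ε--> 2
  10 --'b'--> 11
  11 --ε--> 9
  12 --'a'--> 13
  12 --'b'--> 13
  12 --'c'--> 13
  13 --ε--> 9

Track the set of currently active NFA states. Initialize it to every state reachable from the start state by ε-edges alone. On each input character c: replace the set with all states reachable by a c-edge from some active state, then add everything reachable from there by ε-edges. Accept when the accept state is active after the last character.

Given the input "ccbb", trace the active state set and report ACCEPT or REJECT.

initial (ε-close {0}): {0,2,4,6}
'c' @ 1: {3,5,8,10,12}
'c' @ 2: {1,2,4,6,9,13}  ✓accept
'b' @ 3: {3,5,7,8,10,12}
'b' @ 4: {1,2,4,6,9,11,13}  ✓accept
after full input: {1,2,4,6,9,11,13}  (accept=1 in)

Answer: ACCEPT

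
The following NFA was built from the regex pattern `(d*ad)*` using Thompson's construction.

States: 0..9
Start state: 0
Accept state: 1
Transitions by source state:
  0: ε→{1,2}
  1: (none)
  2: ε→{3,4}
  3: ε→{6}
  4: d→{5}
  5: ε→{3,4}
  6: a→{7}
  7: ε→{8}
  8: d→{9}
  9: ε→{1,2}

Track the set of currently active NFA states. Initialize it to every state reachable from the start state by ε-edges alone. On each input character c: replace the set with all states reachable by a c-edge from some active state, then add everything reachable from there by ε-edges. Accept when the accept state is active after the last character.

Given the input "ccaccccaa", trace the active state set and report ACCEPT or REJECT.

S₀ = ε-closure({0}) = {0,1,2,3,4,6}
'c' @ 1: {}  — dead — no transitions
rest 'caccccaa' ignored (set empty)
final: {}; accept 1 not in set

Answer: REJECT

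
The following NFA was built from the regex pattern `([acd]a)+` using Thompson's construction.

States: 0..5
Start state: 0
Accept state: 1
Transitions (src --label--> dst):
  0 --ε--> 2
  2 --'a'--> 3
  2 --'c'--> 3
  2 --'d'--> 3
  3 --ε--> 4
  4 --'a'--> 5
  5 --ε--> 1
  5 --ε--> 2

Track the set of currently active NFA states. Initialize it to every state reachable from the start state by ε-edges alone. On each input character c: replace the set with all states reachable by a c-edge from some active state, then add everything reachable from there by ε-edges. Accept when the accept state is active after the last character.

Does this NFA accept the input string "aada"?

S₀ = ε-closure({0}) = {0,2}
'a' @ 1: {3,4}
'a' @ 2: {1,2,5}  (accept∈set)
'd' @ 3: {3,4}
'a' @ 4: {1,2,5}  (accept∈set)
end set {1,2,5} — state 1 in

Answer: ACCEPT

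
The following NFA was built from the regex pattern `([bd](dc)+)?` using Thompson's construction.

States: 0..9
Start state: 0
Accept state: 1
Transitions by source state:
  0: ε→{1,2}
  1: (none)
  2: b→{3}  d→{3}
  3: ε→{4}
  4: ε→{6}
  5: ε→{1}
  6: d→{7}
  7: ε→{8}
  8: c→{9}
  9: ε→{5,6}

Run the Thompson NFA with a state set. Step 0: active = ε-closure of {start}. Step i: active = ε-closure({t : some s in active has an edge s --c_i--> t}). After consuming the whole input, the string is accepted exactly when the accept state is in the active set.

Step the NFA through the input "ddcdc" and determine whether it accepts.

initial (ε-close {0}): {0,1,2}
'd' @ 1: {3,4,6}
'd' @ 2: {7,8}
'c' @ 3: {1,5,6,9}  (accept∈set)
'd' @ 4: {7,8}
'c' @ 5: {1,5,6,9}  (accept∈set)
after full input: {1,5,6,9}  (accept=1 in)

Answer: ACCEPT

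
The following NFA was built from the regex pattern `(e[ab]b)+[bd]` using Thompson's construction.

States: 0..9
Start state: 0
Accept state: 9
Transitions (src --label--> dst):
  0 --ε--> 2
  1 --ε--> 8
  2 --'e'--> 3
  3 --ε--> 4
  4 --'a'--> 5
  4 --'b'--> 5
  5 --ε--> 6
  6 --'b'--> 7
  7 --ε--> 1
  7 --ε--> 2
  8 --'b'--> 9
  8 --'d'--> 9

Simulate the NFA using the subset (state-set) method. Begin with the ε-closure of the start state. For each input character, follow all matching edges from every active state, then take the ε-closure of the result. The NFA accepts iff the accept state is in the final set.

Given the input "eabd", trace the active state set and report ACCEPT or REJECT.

Answer: ACCEPT

Steps:
start: ε-closure({0}) = {0,2}
'e' @ 1: {3,4}
'a' @ 2: {5,6}
'b' @ 3: {1,2,7,8}
'd' @ 4: {9}  ✓accept
final: {9}; accept 9 in set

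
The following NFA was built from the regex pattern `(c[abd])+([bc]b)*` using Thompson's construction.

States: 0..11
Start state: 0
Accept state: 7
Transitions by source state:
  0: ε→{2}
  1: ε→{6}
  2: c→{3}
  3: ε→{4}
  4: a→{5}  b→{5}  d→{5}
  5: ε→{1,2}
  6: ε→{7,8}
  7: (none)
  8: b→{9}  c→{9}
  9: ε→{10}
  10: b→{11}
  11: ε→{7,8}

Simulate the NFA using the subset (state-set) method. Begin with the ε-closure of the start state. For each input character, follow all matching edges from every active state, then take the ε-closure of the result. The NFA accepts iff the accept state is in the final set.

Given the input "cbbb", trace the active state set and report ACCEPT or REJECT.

Answer: ACCEPT

Steps:
initial (ε-close {0}): {0,2}
'c' @ 1: {3,4}
'b' @ 2: {1,2,5,6,7,8}  (accept∈set)
'b' @ 3: {9,10}
'b' @ 4: {7,8,11}  (accept∈set)
end set {7,8,11} — state 7 in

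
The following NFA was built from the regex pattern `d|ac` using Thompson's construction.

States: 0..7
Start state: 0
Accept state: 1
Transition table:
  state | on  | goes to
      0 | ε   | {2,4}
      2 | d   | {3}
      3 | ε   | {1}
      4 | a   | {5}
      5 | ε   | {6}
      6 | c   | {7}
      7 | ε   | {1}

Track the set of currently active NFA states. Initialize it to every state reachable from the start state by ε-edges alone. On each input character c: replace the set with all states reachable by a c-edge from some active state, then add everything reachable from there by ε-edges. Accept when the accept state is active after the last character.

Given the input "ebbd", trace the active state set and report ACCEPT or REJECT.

initial (ε-close {0}): {0,2,4}
'e' @ 1: {}  — dead — no transitions
rest 'bbd' ignored (set empty)
final: {}; accept 1 not in set

Answer: REJECT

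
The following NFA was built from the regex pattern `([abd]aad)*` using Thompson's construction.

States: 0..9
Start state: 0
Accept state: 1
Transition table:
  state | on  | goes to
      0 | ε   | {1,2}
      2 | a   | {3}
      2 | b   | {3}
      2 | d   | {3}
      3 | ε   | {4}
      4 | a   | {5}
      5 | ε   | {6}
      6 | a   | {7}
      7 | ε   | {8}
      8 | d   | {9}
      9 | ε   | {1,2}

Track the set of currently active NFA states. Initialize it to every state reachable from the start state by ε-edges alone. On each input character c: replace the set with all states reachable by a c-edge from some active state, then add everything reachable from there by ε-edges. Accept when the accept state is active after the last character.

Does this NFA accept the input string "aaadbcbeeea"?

Answer: REJECT

Trace:
start: ε-closure({0}) = {0,1,2}
'a' @ 1: {3,4}
'a' @ 2: {5,6}
'a' @ 3: {7,8}
'd' @ 4: {1,2,9}  (accept∈set)
'b' @ 5: {3,4}
'c' @ 6: {}  — state set empty
rest 'beeea' ignored (set empty)
final: {}; accept 1 not in set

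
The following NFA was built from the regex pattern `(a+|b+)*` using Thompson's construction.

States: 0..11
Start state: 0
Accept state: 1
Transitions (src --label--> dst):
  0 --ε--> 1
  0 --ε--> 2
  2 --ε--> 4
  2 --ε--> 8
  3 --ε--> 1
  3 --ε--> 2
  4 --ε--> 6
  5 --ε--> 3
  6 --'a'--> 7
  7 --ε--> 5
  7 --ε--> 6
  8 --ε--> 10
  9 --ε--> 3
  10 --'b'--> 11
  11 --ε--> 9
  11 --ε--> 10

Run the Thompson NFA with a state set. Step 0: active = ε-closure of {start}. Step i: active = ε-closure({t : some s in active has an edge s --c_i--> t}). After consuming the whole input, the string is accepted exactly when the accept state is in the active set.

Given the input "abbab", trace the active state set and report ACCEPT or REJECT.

S₀ = ε-closure({0}) = {0,1,2,4,6,8,10}
'a' @ 1: {1,2,3,4,5,6,7,8,10}  [accepting]
'b' @ 2: {1,2,3,4,6,8,9,10,11}  [accepting]
'b' @ 3: {1,2,3,4,6,8,9,10,11}  [accepting]
'a' @ 4: {1,2,3,4,5,6,7,8,10}  [accepting]
'b' @ 5: {1,2,3,4,6,8,9,10,11}  [accepting]
end set {1,2,3,4,6,8,9,10,11} — state 1 in

Answer: ACCEPT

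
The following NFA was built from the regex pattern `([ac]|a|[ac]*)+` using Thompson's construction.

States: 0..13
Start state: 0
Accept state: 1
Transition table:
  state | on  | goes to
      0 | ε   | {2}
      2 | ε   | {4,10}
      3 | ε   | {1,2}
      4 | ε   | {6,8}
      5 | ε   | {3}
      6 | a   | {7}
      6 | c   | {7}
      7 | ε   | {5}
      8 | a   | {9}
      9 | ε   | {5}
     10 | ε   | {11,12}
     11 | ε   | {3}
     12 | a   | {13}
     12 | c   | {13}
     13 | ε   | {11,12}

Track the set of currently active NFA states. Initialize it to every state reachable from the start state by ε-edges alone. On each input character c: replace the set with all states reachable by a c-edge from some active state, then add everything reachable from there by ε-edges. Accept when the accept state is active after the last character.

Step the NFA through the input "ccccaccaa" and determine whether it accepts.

start: ε-closure({0}) = {0,1,2,3,4,6,8,10,11,12}
'c' @ 1: {1,2,3,4,5,6,7,8,10,11,12,13}  [accepting]
'c' @ 2: {1,2,3,4,5,6,7,8,10,11,12,13}  [accepting]
'c' @ 3: {1,2,3,4,5,6,7,8,10,11,12,13}  [accepting]
'c' @ 4: {1,2,3,4,5,6,7,8,10,11,12,13}  [accepting]
'a' @ 5: {1,2,3,4,5,6,7,8,9,10,11,12,13}  [accepting]
'c' @ 6: {1,2,3,4,5,6,7,8,10,11,12,13}  [accepting]
'c' @ 7: {1,2,3,4,5,6,7,8,10,11,12,13}  [accepting]
'a' @ 8: {1,2,3,4,5,6,7,8,9,10,11,12,13}  [accepting]
'a' @ 9: {1,2,3,4,5,6,7,8,9,10,11,12,13}  [accepting]
end set {1,2,3,4,5,6,7,8,9,10,11,12,13} — state 1 in

Answer: ACCEPT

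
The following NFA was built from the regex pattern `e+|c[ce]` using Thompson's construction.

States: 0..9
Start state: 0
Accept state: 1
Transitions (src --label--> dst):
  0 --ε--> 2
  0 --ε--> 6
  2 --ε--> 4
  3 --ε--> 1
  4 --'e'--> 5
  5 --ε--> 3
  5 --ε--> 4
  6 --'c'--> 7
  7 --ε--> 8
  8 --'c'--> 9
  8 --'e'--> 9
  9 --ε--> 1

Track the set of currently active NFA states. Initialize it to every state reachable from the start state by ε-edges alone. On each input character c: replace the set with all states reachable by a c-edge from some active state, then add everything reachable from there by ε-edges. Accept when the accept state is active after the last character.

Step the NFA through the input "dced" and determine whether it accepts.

start: ε-closure({0}) = {0,2,4,6}
'd' @ 1: {}  — state set empty
rest 'ced' ignored (set empty)
after full input: {}  (accept=1 not in)

Answer: REJECT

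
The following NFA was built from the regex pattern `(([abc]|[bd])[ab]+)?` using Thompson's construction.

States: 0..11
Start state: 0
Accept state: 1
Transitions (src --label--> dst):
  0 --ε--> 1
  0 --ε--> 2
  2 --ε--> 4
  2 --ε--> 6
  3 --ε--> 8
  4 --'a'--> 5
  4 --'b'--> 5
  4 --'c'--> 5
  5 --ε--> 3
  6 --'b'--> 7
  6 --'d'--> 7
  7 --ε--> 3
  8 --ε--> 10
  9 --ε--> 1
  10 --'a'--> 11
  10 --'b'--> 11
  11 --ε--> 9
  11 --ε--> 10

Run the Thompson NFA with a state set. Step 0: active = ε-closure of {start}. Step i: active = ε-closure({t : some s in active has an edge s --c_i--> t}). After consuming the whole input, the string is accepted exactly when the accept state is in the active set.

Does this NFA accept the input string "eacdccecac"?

Answer: REJECT

Steps:
initial (ε-close {0}): {0,1,2,4,6}
'e' @ 1: {}  — dead — no transitions
rest 'acdccecac' ignored (set empty)
after full input: {}  (accept=1 not in)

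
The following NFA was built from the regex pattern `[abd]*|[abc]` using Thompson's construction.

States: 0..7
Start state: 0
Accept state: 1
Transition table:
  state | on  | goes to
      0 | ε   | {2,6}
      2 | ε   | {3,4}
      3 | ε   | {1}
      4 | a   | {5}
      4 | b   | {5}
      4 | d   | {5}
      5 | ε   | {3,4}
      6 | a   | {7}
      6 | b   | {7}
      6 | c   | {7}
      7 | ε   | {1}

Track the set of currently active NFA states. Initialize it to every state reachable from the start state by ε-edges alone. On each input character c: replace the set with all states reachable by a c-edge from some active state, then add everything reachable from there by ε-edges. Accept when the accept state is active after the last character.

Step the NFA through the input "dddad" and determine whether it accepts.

initial (ε-close {0}): {0,1,2,3,4,6}
'd' @ 1: {1,3,4,5}  (accept∈set)
'd' @ 2: {1,3,4,5}  (accept∈set)
'd' @ 3: {1,3,4,5}  (accept∈set)
'a' @ 4: {1,3,4,5}  (accept∈set)
'd' @ 5: {1,3,4,5}  (accept∈set)
end set {1,3,4,5} — state 1 in

Answer: ACCEPT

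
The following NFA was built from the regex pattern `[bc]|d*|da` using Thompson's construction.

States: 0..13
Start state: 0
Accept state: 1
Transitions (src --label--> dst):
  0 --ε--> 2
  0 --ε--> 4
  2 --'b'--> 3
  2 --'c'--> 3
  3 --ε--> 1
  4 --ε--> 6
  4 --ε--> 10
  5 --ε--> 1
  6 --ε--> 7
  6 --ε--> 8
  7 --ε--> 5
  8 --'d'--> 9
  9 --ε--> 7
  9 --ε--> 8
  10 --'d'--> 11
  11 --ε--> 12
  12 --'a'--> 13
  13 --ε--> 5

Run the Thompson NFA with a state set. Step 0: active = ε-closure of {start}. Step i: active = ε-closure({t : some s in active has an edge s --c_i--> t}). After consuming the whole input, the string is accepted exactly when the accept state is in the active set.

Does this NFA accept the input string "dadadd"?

Answer: REJECT

Steps:
initial (ε-close {0}): {0,1,2,4,5,6,7,8,10}
'd' @ 1: {1,5,7,8,9,11,12}  (accept∈set)
'a' @ 2: {1,5,13}  (accept∈set)
'd' @ 3: {}  — dead — no transitions
rest 'add' ignored (set empty)
after full input: {}  (accept=1 not in)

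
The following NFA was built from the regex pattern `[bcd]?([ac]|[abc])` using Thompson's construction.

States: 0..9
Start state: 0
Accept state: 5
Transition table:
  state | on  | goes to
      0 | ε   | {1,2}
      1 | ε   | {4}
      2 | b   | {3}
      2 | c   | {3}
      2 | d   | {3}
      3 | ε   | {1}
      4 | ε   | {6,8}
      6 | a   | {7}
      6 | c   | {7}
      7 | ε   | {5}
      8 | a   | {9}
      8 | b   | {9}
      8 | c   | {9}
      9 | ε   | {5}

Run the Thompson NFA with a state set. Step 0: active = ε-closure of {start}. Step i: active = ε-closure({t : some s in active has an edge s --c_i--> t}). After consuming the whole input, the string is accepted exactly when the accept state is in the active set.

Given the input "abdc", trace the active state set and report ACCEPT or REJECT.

Answer: REJECT

Derivation:
start: ε-closure({0}) = {0,1,2,4,6,8}
'a' @ 1: {5,7,9}  (accept∈set)
'b' @ 2: {}  — no active states
rest 'dc' ignored (set empty)
final: {}; accept 5 not in set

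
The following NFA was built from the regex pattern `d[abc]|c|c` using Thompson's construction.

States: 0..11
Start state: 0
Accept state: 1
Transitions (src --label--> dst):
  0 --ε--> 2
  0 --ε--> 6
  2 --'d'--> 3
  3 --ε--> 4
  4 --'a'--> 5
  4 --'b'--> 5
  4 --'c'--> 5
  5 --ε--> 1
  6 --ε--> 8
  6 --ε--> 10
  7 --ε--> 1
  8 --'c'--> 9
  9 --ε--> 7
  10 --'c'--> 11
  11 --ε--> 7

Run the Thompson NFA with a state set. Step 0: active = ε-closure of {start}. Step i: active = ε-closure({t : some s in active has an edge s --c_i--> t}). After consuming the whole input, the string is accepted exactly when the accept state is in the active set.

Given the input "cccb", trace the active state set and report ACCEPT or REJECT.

start: ε-closure({0}) = {0,2,6,8,10}
'c' @ 1: {1,7,9,11}  [accepting]
'c' @ 2: {}  — dead — no transitions
rest 'cb' ignored (set empty)
final: {}; accept 1 not in set

Answer: REJECT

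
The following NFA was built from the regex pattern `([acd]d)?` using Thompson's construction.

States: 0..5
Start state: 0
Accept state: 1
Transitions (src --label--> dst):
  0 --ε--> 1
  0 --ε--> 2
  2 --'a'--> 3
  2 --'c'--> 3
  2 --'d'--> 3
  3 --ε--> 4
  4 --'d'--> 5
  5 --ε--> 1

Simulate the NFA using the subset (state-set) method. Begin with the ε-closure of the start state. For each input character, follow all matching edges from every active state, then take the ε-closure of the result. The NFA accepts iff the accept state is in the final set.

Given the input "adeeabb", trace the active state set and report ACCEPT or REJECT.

Answer: REJECT

Trace:
initial (ε-close {0}): {0,1,2}
'a' @ 1: {3,4}
'd' @ 2: {1,5}  [accepting]
'e' @ 3: {}  — dead — no transitions
rest 'eabb' ignored (set empty)
final: {}; accept 1 not in set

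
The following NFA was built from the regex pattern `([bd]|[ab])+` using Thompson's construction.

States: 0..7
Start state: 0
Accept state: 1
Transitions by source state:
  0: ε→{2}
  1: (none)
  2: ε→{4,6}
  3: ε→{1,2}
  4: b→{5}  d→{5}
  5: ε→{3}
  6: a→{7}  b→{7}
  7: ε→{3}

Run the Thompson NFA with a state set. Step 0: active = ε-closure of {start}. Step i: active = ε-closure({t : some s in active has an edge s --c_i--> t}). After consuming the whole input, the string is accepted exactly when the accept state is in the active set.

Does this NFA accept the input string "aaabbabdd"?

Answer: ACCEPT

Derivation:
S₀ = ε-closure({0}) = {0,2,4,6}
'a' @ 1: {1,2,3,4,6,7}  (accept∈set)
'a' @ 2: {1,2,3,4,6,7}  (accept∈set)
'a' @ 3: {1,2,3,4,6,7}  (accept∈set)
'b' @ 4: {1,2,3,4,5,6,7}  (accept∈set)
'b' @ 5: {1,2,3,4,5,6,7}  (accept∈set)
'a' @ 6: {1,2,3,4,6,7}  (accept∈set)
'b' @ 7: {1,2,3,4,5,6,7}  (accept∈set)
'd' @ 8: {1,2,3,4,5,6}  (accept∈set)
'd' @ 9: {1,2,3,4,5,6}  (accept∈set)
final: {1,2,3,4,5,6}; accept 1 in set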